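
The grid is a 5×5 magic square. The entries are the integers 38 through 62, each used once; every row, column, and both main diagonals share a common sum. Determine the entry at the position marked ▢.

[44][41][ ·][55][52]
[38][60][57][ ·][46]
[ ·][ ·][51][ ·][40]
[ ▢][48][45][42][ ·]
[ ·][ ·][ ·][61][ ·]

56

The entries are 38 through 62, which sum to 1250, so each line sums to 1250/5 = 250.
Using row 1: 44 + 41 + 55 + 52 + ? → (1,3) = 250 − 192 = 58.
Row 2 must total 250; the given cells sum to 201, so (2,4) = 49.
Using column 3: 58 + 57 + 51 + 45 + ? → (5,3) = 250 − 211 = 39.
From column 4, 250 − (55 + 49 + 42 + 61) gives (3,4) = 43.
Main diagonal: 44 + 60 + 51 + 42 + ? = 250, so (5,5) = 53.
Using anti-diagonal: 52 + 49 + 51 + 48 + ? → (5,1) = 250 − 200 = 50.
Row 5: 50 + 39 + 61 + 53 + ? = 250, so (5,2) = 47.
Column 2 must total 250; the given cells sum to 196, so (3,2) = 54.
Column 5: 52 + 46 + 40 + 53 + ? = 250, so (4,5) = 59.
Row 3 must total 250; the given cells sum to 188, so (3,1) = 62.
From row 4, 250 − (48 + 45 + 42 + 59) gives (4,1) = 56.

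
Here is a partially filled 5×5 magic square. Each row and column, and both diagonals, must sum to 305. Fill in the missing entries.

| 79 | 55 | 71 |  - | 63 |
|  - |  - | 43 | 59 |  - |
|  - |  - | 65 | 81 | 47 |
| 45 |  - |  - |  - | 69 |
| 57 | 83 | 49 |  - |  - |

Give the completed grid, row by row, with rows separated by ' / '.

Using row 1: 79 + 55 + 71 + 63 + ? → (1,4) = 305 − 268 = 37.
The remaining cell in column 3 is (4,3) = 305 − 228 = 77.
From anti-diagonal, 305 − (63 + 59 + 65 + 57) gives (4,2) = 61.
The remaining cell in row 4 is (4,4) = 305 − 252 = 53.
Column 4 must total 305; the given cells sum to 230, so (5,4) = 75.
Row 5: 57 + 83 + 49 + 75 + ? = 305, so (5,5) = 41.
From column 5, 305 − (63 + 47 + 69 + 41) gives (2,5) = 85.
Using main diagonal: 79 + 65 + 53 + 41 + ? → (2,2) = 305 − 238 = 67.
Row 2 needs 305; the known cells sum to 254, so (2,1) = 51.
Column 1 must total 305; the given cells sum to 232, so (3,1) = 73.
From column 2, 305 − (55 + 67 + 61 + 83) gives (3,2) = 39.

79 55 71 37 63 / 51 67 43 59 85 / 73 39 65 81 47 / 45 61 77 53 69 / 57 83 49 75 41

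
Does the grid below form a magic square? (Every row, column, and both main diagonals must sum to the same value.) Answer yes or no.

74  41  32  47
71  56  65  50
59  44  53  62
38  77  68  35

Row 1: 74 + 41 + 32 + 47 = 194.
Row 2: 71 + 56 + 65 + 50 = 242.
Row 3: 59 + 44 + 53 + 62 = 218.
Row 4: 38 + 77 + 68 + 35 = 218.
Column 1: 74 + 71 + 59 + 38 = 242.
Column 2: 41 + 56 + 44 + 77 = 218.
Column 3: 32 + 65 + 53 + 68 = 218.
Column 4: 47 + 50 + 62 + 35 = 194.
Main diagonal: 74 + 56 + 53 + 35 = 218.
Anti-diagonal: 47 + 65 + 44 + 38 = 194.

No — row 1 sums to 194 but column 3 sums to 218.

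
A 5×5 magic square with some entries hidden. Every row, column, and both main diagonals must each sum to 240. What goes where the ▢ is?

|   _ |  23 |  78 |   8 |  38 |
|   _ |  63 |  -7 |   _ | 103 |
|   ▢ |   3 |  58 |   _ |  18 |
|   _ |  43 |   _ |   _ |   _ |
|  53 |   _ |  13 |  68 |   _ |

Row 1 needs 240; the known cells sum to 147, so (1,1) = 93.
Column 2: 23 + 63 + 3 + 43 + ? = 240, so (5,2) = 108.
Column 3 needs 240; the known cells sum to 142, so (4,3) = 98.
From anti-diagonal, 240 − (38 + 58 + 43 + 53) gives (2,4) = 48.
The remaining cell in row 2 is (2,1) = 240 − 207 = 33.
Using row 5: 53 + 108 + 13 + 68 + ? → (5,5) = 240 − 242 = -2.
Column 5: 38 + 103 + 18 + (-2) + ? = 240, so (4,5) = 83.
The remaining cell in main diagonal is (4,4) = 240 − 212 = 28.
Using row 4: 43 + 98 + 28 + 83 + ? → (4,1) = 240 − 252 = -12.
The remaining cell in column 1 is (3,1) = 240 − 167 = 73.

73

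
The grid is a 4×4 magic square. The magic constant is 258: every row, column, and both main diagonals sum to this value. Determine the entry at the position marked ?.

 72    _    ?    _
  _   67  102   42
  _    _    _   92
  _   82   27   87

97

The remaining cell in row 2 is (2,1) = 258 − 211 = 47.
Row 4: 82 + 27 + 87 + ? = 258, so (4,1) = 62.
Column 1: 72 + 47 + 62 + ? = 258, so (3,1) = 77.
Column 4: 42 + 92 + 87 + ? = 258, so (1,4) = 37.
Main diagonal: 72 + 67 + 87 + ? = 258, so (3,3) = 32.
Anti-diagonal needs 258; the known cells sum to 201, so (3,2) = 57.
Column 2 needs 258; the known cells sum to 206, so (1,2) = 52.
From column 3, 258 − (102 + 32 + 27) gives (1,3) = 97.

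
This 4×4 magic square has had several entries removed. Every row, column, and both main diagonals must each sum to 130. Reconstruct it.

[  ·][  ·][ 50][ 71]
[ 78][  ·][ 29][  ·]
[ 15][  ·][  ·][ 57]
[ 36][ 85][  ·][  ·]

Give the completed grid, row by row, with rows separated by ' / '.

Column 1 needs 130; the known cells sum to 129, so (1,1) = 1.
The remaining cell in anti-diagonal is (3,2) = 130 − 136 = -6.
Row 1 must total 130; the given cells sum to 122, so (1,2) = 8.
The remaining cell in row 3 is (3,3) = 130 − 66 = 64.
The remaining cell in column 2 is (2,2) = 130 − 87 = 43.
The remaining cell in column 3 is (4,3) = 130 − 143 = -13.
Using main diagonal: 1 + 43 + 64 + ? → (4,4) = 130 − 108 = 22.
Row 2: 78 + 43 + 29 + ? = 130, so (2,4) = -20.

1 8 50 71 / 78 43 29 -20 / 15 -6 64 57 / 36 85 -13 22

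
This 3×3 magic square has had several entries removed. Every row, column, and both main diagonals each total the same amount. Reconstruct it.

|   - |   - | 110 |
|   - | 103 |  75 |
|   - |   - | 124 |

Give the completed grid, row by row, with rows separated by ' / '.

82 117 110 / 131 103 75 / 96 89 124

Column 3 is already complete: 110 + 75 + 124 = 309, so that is the magic constant.
Row 2 needs 309; the known cells sum to 178, so (2,1) = 131.
Main diagonal: 103 + 124 + ? = 309, so (1,1) = 82.
From anti-diagonal, 309 − (110 + 103) gives (3,1) = 96.
The remaining cell in row 1 is (1,2) = 309 − 192 = 117.
From row 3, 309 − (96 + 124) gives (3,2) = 89.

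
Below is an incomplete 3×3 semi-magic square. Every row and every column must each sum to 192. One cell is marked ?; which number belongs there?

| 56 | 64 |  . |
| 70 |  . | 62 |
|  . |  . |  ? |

From row 1, 192 − (56 + 64) gives (1,3) = 72.
Using row 2: 70 + 62 + ? → (2,2) = 192 − 132 = 60.
Column 1 needs 192; the known cells sum to 126, so (3,1) = 66.
Column 2 must total 192; the given cells sum to 124, so (3,2) = 68.
From column 3, 192 − (72 + 62) gives (3,3) = 58.

58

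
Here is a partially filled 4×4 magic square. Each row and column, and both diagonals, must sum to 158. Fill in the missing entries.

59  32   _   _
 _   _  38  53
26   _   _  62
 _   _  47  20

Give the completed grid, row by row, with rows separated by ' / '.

59 32 44 23 / 17 50 38 53 / 26 41 29 62 / 56 35 47 20

Column 4 needs 158; the known cells sum to 135, so (1,4) = 23.
Row 1: 59 + 32 + 23 + ? = 158, so (1,3) = 44.
From column 3, 158 − (44 + 38 + 47) gives (3,3) = 29.
The remaining cell in main diagonal is (2,2) = 158 − 108 = 50.
From row 2, 158 − (50 + 38 + 53) gives (2,1) = 17.
Using row 3: 26 + 29 + 62 + ? → (3,2) = 158 − 117 = 41.
Column 1: 59 + 17 + 26 + ? = 158, so (4,1) = 56.
Column 2: 32 + 50 + 41 + ? = 158, so (4,2) = 35.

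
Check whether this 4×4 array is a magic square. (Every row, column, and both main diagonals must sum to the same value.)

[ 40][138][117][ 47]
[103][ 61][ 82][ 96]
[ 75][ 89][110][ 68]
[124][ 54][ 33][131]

Row 1: 40 + 138 + 117 + 47 = 342.
Row 2: 103 + 61 + 82 + 96 = 342.
Row 3: 75 + 89 + 110 + 68 = 342.
Row 4: 124 + 54 + 33 + 131 = 342.
Column 1: 40 + 103 + 75 + 124 = 342.
Column 2: 138 + 61 + 89 + 54 = 342.
Column 3: 117 + 82 + 110 + 33 = 342.
Column 4: 47 + 96 + 68 + 131 = 342.
Main diagonal: 40 + 61 + 110 + 131 = 342.
Anti-diagonal: 47 + 82 + 89 + 124 = 342.
All lines sum to 342.

Yes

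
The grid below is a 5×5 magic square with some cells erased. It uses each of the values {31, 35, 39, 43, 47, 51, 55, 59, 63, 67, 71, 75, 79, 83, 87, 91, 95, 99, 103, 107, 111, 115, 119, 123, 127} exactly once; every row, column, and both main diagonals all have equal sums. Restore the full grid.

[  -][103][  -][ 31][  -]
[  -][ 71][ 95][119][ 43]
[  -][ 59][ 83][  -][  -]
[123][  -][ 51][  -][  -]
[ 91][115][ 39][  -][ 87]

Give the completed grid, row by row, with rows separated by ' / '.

The 25 entries sum to 1975, so each line sums to 1975/5 = 395.
The remaining cell in row 2 is (2,1) = 395 − 328 = 67.
The remaining cell in row 5 is (5,4) = 395 − 332 = 63.
The remaining cell in column 2 is (4,2) = 395 − 348 = 47.
The remaining cell in column 3 is (1,3) = 395 − 268 = 127.
Anti-diagonal: 119 + 83 + 47 + 91 + ? = 395, so (1,5) = 55.
Row 1: 103 + 127 + 31 + 55 + ? = 395, so (1,1) = 79.
Column 1 needs 395; the known cells sum to 360, so (3,1) = 35.
The remaining cell in main diagonal is (4,4) = 395 − 320 = 75.
Row 4: 123 + 47 + 51 + 75 + ? = 395, so (4,5) = 99.
Column 4 must total 395; the given cells sum to 288, so (3,4) = 107.
The remaining cell in column 5 is (3,5) = 395 − 284 = 111.

79 103 127 31 55 / 67 71 95 119 43 / 35 59 83 107 111 / 123 47 51 75 99 / 91 115 39 63 87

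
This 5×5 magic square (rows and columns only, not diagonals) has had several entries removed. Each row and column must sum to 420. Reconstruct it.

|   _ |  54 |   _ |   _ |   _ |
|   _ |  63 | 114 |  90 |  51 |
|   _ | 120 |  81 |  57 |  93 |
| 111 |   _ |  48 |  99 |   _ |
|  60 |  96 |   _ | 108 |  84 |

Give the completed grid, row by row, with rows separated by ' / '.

Using row 2: 63 + 114 + 90 + 51 + ? → (2,1) = 420 − 318 = 102.
Row 3 needs 420; the known cells sum to 351, so (3,1) = 69.
Row 5 needs 420; the known cells sum to 348, so (5,3) = 72.
Column 1: 102 + 69 + 111 + 60 + ? = 420, so (1,1) = 78.
Using column 2: 54 + 63 + 120 + 96 + ? → (4,2) = 420 − 333 = 87.
Column 3 must total 420; the given cells sum to 315, so (1,3) = 105.
The remaining cell in column 4 is (1,4) = 420 − 354 = 66.
Row 1: 78 + 54 + 105 + 66 + ? = 420, so (1,5) = 117.
Row 4 needs 420; the known cells sum to 345, so (4,5) = 75.

78 54 105 66 117 / 102 63 114 90 51 / 69 120 81 57 93 / 111 87 48 99 75 / 60 96 72 108 84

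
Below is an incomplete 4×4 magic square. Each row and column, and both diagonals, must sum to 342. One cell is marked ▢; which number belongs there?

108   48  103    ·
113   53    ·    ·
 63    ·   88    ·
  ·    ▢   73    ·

118

The remaining cell in row 1 is (1,4) = 342 − 259 = 83.
Column 1 needs 342; the known cells sum to 284, so (4,1) = 58.
The remaining cell in column 3 is (2,3) = 342 − 264 = 78.
Main diagonal: 108 + 53 + 88 + ? = 342, so (4,4) = 93.
Anti-diagonal must total 342; the given cells sum to 219, so (3,2) = 123.
From row 2, 342 − (113 + 53 + 78) gives (2,4) = 98.
From row 3, 342 − (63 + 123 + 88) gives (3,4) = 68.
The remaining cell in row 4 is (4,2) = 342 − 224 = 118.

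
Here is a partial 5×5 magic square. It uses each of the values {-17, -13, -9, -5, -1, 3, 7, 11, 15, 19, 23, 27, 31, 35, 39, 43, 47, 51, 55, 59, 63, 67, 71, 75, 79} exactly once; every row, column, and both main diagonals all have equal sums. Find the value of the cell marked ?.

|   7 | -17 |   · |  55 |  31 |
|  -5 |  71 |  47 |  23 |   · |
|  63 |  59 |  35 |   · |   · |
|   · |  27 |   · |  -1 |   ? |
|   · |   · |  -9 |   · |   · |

The 25 entries sum to 775, so each line sums to 775/5 = 155.
From row 1, 155 − (7 + (-17) + 55 + 31) gives (1,3) = 79.
From row 2, 155 − (-5 + 71 + 47 + 23) gives (2,5) = 19.
Column 2: -17 + 71 + 59 + 27 + ? = 155, so (5,2) = 15.
Using column 3: 79 + 47 + 35 + (-9) + ? → (4,3) = 155 − 152 = 3.
Main diagonal: 7 + 71 + 35 + (-1) + ? = 155, so (5,5) = 43.
Using anti-diagonal: 31 + 23 + 35 + 27 + ? → (5,1) = 155 − 116 = 39.
From row 5, 155 − (39 + 15 + (-9) + 43) gives (5,4) = 67.
From column 1, 155 − (7 + (-5) + 63 + 39) gives (4,1) = 51.
Column 4: 55 + 23 + (-1) + 67 + ? = 155, so (3,4) = 11.
From row 3, 155 − (63 + 59 + 35 + 11) gives (3,5) = -13.
Using row 4: 51 + 27 + 3 + (-1) + ? → (4,5) = 155 − 80 = 75.

75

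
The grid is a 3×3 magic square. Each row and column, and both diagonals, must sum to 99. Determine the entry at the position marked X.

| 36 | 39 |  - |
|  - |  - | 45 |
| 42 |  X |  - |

Using row 1: 36 + 39 + ? → (1,3) = 99 − 75 = 24.
From column 1, 99 − (36 + 42) gives (2,1) = 21.
From column 3, 99 − (24 + 45) gives (3,3) = 30.
Using main diagonal: 36 + 30 + ? → (2,2) = 99 − 66 = 33.
Using row 3: 42 + 30 + ? → (3,2) = 99 − 72 = 27.

27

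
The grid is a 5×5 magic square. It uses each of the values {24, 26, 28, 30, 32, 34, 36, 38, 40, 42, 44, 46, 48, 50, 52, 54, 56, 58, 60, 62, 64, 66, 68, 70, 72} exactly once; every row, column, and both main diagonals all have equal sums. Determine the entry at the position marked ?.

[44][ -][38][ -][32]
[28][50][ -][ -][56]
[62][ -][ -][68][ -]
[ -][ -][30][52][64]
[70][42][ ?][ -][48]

54

The 25 entries sum to 1200, so each line sums to 1200/5 = 240.
Column 1: 44 + 28 + 62 + 70 + ? = 240, so (4,1) = 36.
The remaining cell in column 5 is (3,5) = 240 − 200 = 40.
Main diagonal: 44 + 50 + 52 + 48 + ? = 240, so (3,3) = 46.
Row 3 must total 240; the given cells sum to 216, so (3,2) = 24.
The remaining cell in row 4 is (4,2) = 240 − 182 = 58.
Column 2 needs 240; the known cells sum to 174, so (1,2) = 66.
Using anti-diagonal: 32 + 46 + 58 + 70 + ? → (2,4) = 240 − 206 = 34.
Using row 1: 44 + 66 + 38 + 32 + ? → (1,4) = 240 − 180 = 60.
Row 2 must total 240; the given cells sum to 168, so (2,3) = 72.
Column 3 must total 240; the given cells sum to 186, so (5,3) = 54.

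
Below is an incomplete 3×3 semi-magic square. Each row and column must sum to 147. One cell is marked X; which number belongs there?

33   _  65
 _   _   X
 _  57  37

45

Row 1 must total 147; the given cells sum to 98, so (1,2) = 49.
The remaining cell in row 3 is (3,1) = 147 − 94 = 53.
From column 1, 147 − (33 + 53) gives (2,1) = 61.
Column 2: 49 + 57 + ? = 147, so (2,2) = 41.
Using column 3: 65 + 37 + ? → (2,3) = 147 − 102 = 45.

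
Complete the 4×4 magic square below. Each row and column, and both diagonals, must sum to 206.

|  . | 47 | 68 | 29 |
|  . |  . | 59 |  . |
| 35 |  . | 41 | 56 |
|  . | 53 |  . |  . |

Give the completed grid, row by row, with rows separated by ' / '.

Row 1: 47 + 68 + 29 + ? = 206, so (1,1) = 62.
Row 3: 35 + 41 + 56 + ? = 206, so (3,2) = 74.
Using column 2: 47 + 74 + 53 + ? → (2,2) = 206 − 174 = 32.
Column 3: 68 + 59 + 41 + ? = 206, so (4,3) = 38.
Main diagonal: 62 + 32 + 41 + ? = 206, so (4,4) = 71.
Using anti-diagonal: 29 + 59 + 74 + ? → (4,1) = 206 − 162 = 44.
Column 1 must total 206; the given cells sum to 141, so (2,1) = 65.
The remaining cell in column 4 is (2,4) = 206 − 156 = 50.

62 47 68 29 / 65 32 59 50 / 35 74 41 56 / 44 53 38 71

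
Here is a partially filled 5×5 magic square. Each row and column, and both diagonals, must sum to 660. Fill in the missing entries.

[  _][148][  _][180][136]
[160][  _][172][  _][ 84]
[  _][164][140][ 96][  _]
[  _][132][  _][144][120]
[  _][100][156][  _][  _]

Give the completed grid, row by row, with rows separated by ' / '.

Column 2 must total 660; the given cells sum to 544, so (2,2) = 116.
From row 2, 660 − (160 + 116 + 172 + 84) gives (2,4) = 128.
Column 4 must total 660; the given cells sum to 548, so (5,4) = 112.
Anti-diagonal must total 660; the given cells sum to 536, so (5,1) = 124.
Row 5: 124 + 100 + 156 + 112 + ? = 660, so (5,5) = 168.
Column 5 must total 660; the given cells sum to 508, so (3,5) = 152.
Main diagonal needs 660; the known cells sum to 568, so (1,1) = 92.
Row 1: 92 + 148 + 180 + 136 + ? = 660, so (1,3) = 104.
Row 3: 164 + 140 + 96 + 152 + ? = 660, so (3,1) = 108.
Column 1 needs 660; the known cells sum to 484, so (4,1) = 176.
The remaining cell in column 3 is (4,3) = 660 − 572 = 88.

92 148 104 180 136 / 160 116 172 128 84 / 108 164 140 96 152 / 176 132 88 144 120 / 124 100 156 112 168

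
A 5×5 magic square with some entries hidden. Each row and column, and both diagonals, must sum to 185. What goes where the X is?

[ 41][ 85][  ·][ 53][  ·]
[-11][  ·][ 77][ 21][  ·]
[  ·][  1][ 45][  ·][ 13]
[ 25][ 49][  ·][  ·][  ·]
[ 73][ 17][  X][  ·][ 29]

61

From column 1, 185 − (41 + (-11) + 25 + 73) gives (3,1) = 57.
Column 2 must total 185; the given cells sum to 152, so (2,2) = 33.
Using main diagonal: 41 + 33 + 45 + 29 + ? → (4,4) = 185 − 148 = 37.
From anti-diagonal, 185 − (21 + 45 + 49 + 73) gives (1,5) = -3.
Using row 1: 41 + 85 + 53 + (-3) + ? → (1,3) = 185 − 176 = 9.
From row 2, 185 − (-11 + 33 + 77 + 21) gives (2,5) = 65.
Row 3 needs 185; the known cells sum to 116, so (3,4) = 69.
Column 4: 53 + 21 + 69 + 37 + ? = 185, so (5,4) = 5.
Column 5: -3 + 65 + 13 + 29 + ? = 185, so (4,5) = 81.
The remaining cell in row 4 is (4,3) = 185 − 192 = -7.
The remaining cell in row 5 is (5,3) = 185 − 124 = 61.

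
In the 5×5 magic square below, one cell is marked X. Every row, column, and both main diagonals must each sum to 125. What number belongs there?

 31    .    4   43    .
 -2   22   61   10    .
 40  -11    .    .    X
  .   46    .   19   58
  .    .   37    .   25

Using row 2: -2 + 22 + 61 + 10 + ? → (2,5) = 125 − 91 = 34.
Main diagonal: 31 + 22 + 19 + 25 + ? = 125, so (3,3) = 28.
Column 3 needs 125; the known cells sum to 130, so (4,3) = -5.
From row 4, 125 − (46 + (-5) + 19 + 58) gives (4,1) = 7.
From column 1, 125 − (31 + (-2) + 40 + 7) gives (5,1) = 49.
Using anti-diagonal: 10 + 28 + 46 + 49 + ? → (1,5) = 125 − 133 = -8.
Using row 1: 31 + 4 + 43 + (-8) + ? → (1,2) = 125 − 70 = 55.
The remaining cell in column 2 is (5,2) = 125 − 112 = 13.
Column 5: -8 + 34 + 58 + 25 + ? = 125, so (3,5) = 16.

16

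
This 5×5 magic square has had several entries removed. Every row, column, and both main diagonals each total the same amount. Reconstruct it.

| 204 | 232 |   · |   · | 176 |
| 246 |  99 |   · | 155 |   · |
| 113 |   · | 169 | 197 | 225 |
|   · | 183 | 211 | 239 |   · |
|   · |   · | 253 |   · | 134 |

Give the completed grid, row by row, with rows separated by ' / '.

204 232 85 148 176 / 246 99 127 155 218 / 113 141 169 197 225 / 120 183 211 239 92 / 162 190 253 106 134

Main diagonal is already complete: 204 + 99 + 169 + 239 + 134 = 845, so that is the magic constant.
Using row 3: 113 + 169 + 197 + 225 + ? → (3,2) = 845 − 704 = 141.
Column 2 needs 845; the known cells sum to 655, so (5,2) = 190.
Anti-diagonal needs 845; the known cells sum to 683, so (5,1) = 162.
Row 5 must total 845; the given cells sum to 739, so (5,4) = 106.
Column 1: 204 + 246 + 113 + 162 + ? = 845, so (4,1) = 120.
The remaining cell in column 4 is (1,4) = 845 − 697 = 148.
Row 1 must total 845; the given cells sum to 760, so (1,3) = 85.
From row 4, 845 − (120 + 183 + 211 + 239) gives (4,5) = 92.
Column 3 must total 845; the given cells sum to 718, so (2,3) = 127.
Column 5: 176 + 225 + 92 + 134 + ? = 845, so (2,5) = 218.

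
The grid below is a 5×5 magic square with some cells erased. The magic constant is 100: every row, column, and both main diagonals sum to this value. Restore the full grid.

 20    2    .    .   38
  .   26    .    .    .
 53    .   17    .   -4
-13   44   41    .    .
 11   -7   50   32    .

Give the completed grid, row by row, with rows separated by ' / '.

From row 5, 100 − (11 + (-7) + 50 + 32) gives (5,5) = 14.
The remaining cell in column 1 is (2,1) = 100 − 71 = 29.
Column 2: 2 + 26 + 44 + (-7) + ? = 100, so (3,2) = 35.
From main diagonal, 100 − (20 + 26 + 17 + 14) gives (4,4) = 23.
Anti-diagonal needs 100; the known cells sum to 110, so (2,4) = -10.
Using row 3: 53 + 35 + 17 + (-4) + ? → (3,4) = 100 − 101 = -1.
From row 4, 100 − (-13 + 44 + 41 + 23) gives (4,5) = 5.
Using column 4: -10 + (-1) + 23 + 32 + ? → (1,4) = 100 − 44 = 56.
Column 5 must total 100; the given cells sum to 53, so (2,5) = 47.
Row 1 must total 100; the given cells sum to 116, so (1,3) = -16.
Using row 2: 29 + 26 + (-10) + 47 + ? → (2,3) = 100 − 92 = 8.

20 2 -16 56 38 / 29 26 8 -10 47 / 53 35 17 -1 -4 / -13 44 41 23 5 / 11 -7 50 32 14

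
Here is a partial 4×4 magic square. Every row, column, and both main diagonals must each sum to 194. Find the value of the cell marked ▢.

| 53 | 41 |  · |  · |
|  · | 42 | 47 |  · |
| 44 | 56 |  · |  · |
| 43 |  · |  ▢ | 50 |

From column 1, 194 − (53 + 44 + 43) gives (2,1) = 54.
Using column 2: 41 + 42 + 56 + ? → (4,2) = 194 − 139 = 55.
The remaining cell in main diagonal is (3,3) = 194 − 145 = 49.
Anti-diagonal must total 194; the given cells sum to 146, so (1,4) = 48.
Using row 1: 53 + 41 + 48 + ? → (1,3) = 194 − 142 = 52.
From row 2, 194 − (54 + 42 + 47) gives (2,4) = 51.
Row 3 must total 194; the given cells sum to 149, so (3,4) = 45.
The remaining cell in row 4 is (4,3) = 194 − 148 = 46.

46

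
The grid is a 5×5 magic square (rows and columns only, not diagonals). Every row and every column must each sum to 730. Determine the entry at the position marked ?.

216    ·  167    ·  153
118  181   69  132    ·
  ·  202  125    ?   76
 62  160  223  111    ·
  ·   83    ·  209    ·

188

From row 2, 730 − (118 + 181 + 69 + 132) gives (2,5) = 230.
Row 4: 62 + 160 + 223 + 111 + ? = 730, so (4,5) = 174.
Column 2: 181 + 202 + 160 + 83 + ? = 730, so (1,2) = 104.
Column 3 needs 730; the known cells sum to 584, so (5,3) = 146.
From column 5, 730 − (153 + 230 + 76 + 174) gives (5,5) = 97.
Row 1: 216 + 104 + 167 + 153 + ? = 730, so (1,4) = 90.
Row 5: 83 + 146 + 209 + 97 + ? = 730, so (5,1) = 195.
Column 1 needs 730; the known cells sum to 591, so (3,1) = 139.
Using column 4: 90 + 132 + 111 + 209 + ? → (3,4) = 730 − 542 = 188.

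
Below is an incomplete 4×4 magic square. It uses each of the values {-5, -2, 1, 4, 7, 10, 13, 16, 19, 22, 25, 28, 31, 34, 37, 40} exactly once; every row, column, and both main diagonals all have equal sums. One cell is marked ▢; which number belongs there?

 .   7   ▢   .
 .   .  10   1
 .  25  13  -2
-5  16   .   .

The 16 entries sum to 280, so each line sums to 280/4 = 70.
From row 3, 70 − (25 + 13 + (-2)) gives (3,1) = 34.
The remaining cell in column 2 is (2,2) = 70 − 48 = 22.
From anti-diagonal, 70 − (10 + 25 + (-5)) gives (1,4) = 40.
Row 2 needs 70; the known cells sum to 33, so (2,1) = 37.
Column 1 must total 70; the given cells sum to 66, so (1,1) = 4.
From column 4, 70 − (40 + 1 + (-2)) gives (4,4) = 31.
Row 1 needs 70; the known cells sum to 51, so (1,3) = 19.

19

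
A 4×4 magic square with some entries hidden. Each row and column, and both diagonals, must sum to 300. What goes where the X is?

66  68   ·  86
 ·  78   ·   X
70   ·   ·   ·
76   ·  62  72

Using row 1: 66 + 68 + 86 + ? → (1,3) = 300 − 220 = 80.
Using row 4: 76 + 62 + 72 + ? → (4,2) = 300 − 210 = 90.
Column 1: 66 + 70 + 76 + ? = 300, so (2,1) = 88.
From column 2, 300 − (68 + 78 + 90) gives (3,2) = 64.
Main diagonal needs 300; the known cells sum to 216, so (3,3) = 84.
Anti-diagonal needs 300; the known cells sum to 226, so (2,3) = 74.
From row 2, 300 − (88 + 78 + 74) gives (2,4) = 60.

60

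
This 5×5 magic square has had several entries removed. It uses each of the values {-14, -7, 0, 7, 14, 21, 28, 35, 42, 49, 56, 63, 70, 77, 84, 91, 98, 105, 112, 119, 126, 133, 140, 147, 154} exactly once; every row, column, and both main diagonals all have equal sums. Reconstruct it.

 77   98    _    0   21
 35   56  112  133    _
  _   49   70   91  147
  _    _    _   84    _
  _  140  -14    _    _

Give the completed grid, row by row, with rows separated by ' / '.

77 98 154 0 21 / 35 56 112 133 14 / -7 49 70 91 147 / 126 7 28 84 105 / 119 140 -14 42 63

The 25 entries sum to 1750, so each line sums to 1750/5 = 350.
Row 1 must total 350; the given cells sum to 196, so (1,3) = 154.
The remaining cell in row 2 is (2,5) = 350 − 336 = 14.
From row 3, 350 − (49 + 70 + 91 + 147) gives (3,1) = -7.
Column 2 must total 350; the given cells sum to 343, so (4,2) = 7.
The remaining cell in column 3 is (4,3) = 350 − 322 = 28.
Column 4 needs 350; the known cells sum to 308, so (5,4) = 42.
Main diagonal: 77 + 56 + 70 + 84 + ? = 350, so (5,5) = 63.
Anti-diagonal needs 350; the known cells sum to 231, so (5,1) = 119.
The remaining cell in column 1 is (4,1) = 350 − 224 = 126.
Column 5 must total 350; the given cells sum to 245, so (4,5) = 105.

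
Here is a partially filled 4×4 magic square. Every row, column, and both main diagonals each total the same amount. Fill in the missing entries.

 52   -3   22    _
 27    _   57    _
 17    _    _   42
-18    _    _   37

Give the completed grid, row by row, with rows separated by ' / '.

52 -3 22 7 / 27 2 57 -8 / 17 32 -13 42 / -18 47 12 37

Column 1 is already complete: 52 + 27 + 17 + -18 = 78, so that is the magic constant.
Row 1 needs 78; the known cells sum to 71, so (1,4) = 7.
From column 4, 78 − (7 + 42 + 37) gives (2,4) = -8.
From anti-diagonal, 78 − (7 + 57 + (-18)) gives (3,2) = 32.
From row 2, 78 − (27 + 57 + (-8)) gives (2,2) = 2.
Row 3: 17 + 32 + 42 + ? = 78, so (3,3) = -13.
Using column 2: -3 + 2 + 32 + ? → (4,2) = 78 − 31 = 47.
Using column 3: 22 + 57 + (-13) + ? → (4,3) = 78 − 66 = 12.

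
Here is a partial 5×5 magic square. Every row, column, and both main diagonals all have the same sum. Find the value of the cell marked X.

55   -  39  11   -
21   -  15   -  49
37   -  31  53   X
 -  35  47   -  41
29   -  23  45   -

Column 3 is complete and sums to 155; that is the magic constant.
The remaining cell in column 1 is (4,1) = 155 − 142 = 13.
Row 4: 13 + 35 + 47 + 41 + ? = 155, so (4,4) = 19.
Column 4 needs 155; the known cells sum to 128, so (2,4) = 27.
The remaining cell in anti-diagonal is (1,5) = 155 − 122 = 33.
Row 1 must total 155; the given cells sum to 138, so (1,2) = 17.
Using row 2: 21 + 15 + 27 + 49 + ? → (2,2) = 155 − 112 = 43.
From main diagonal, 155 − (55 + 43 + 31 + 19) gives (5,5) = 7.
Using row 5: 29 + 23 + 45 + 7 + ? → (5,2) = 155 − 104 = 51.
Using column 2: 17 + 43 + 35 + 51 + ? → (3,2) = 155 − 146 = 9.
Column 5 must total 155; the given cells sum to 130, so (3,5) = 25.

25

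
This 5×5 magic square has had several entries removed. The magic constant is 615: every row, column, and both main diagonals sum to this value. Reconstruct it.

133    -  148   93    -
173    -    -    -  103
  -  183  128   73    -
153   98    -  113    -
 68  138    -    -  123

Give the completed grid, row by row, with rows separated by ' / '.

133 78 148 93 163 / 173 118 63 158 103 / 88 183 128 73 143 / 153 98 168 113 83 / 68 138 108 178 123

Column 1: 133 + 173 + 153 + 68 + ? = 615, so (3,1) = 88.
Main diagonal must total 615; the given cells sum to 497, so (2,2) = 118.
From row 3, 615 − (88 + 183 + 128 + 73) gives (3,5) = 143.
Column 2 must total 615; the given cells sum to 537, so (1,2) = 78.
Row 1 needs 615; the known cells sum to 452, so (1,5) = 163.
Column 5: 163 + 103 + 143 + 123 + ? = 615, so (4,5) = 83.
From anti-diagonal, 615 − (163 + 128 + 98 + 68) gives (2,4) = 158.
Row 2 needs 615; the known cells sum to 552, so (2,3) = 63.
The remaining cell in row 4 is (4,3) = 615 − 447 = 168.
Column 3 must total 615; the given cells sum to 507, so (5,3) = 108.
Column 4 must total 615; the given cells sum to 437, so (5,4) = 178.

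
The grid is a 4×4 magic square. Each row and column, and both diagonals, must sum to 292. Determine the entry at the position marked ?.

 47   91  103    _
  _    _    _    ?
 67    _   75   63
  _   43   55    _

79

The remaining cell in row 1 is (1,4) = 292 − 241 = 51.
Row 3 must total 292; the given cells sum to 205, so (3,2) = 87.
Column 2 needs 292; the known cells sum to 221, so (2,2) = 71.
Column 3 needs 292; the known cells sum to 233, so (2,3) = 59.
From main diagonal, 292 − (47 + 71 + 75) gives (4,4) = 99.
From anti-diagonal, 292 − (51 + 59 + 87) gives (4,1) = 95.
Column 1 needs 292; the known cells sum to 209, so (2,1) = 83.
Column 4 must total 292; the given cells sum to 213, so (2,4) = 79.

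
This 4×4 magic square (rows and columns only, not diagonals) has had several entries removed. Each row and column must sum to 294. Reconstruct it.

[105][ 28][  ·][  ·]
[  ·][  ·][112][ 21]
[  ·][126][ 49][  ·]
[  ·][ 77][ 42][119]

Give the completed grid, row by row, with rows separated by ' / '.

Row 4 needs 294; the known cells sum to 238, so (4,1) = 56.
Using column 2: 28 + 126 + 77 + ? → (2,2) = 294 − 231 = 63.
Column 3 must total 294; the given cells sum to 203, so (1,3) = 91.
Row 1: 105 + 28 + 91 + ? = 294, so (1,4) = 70.
Row 2: 63 + 112 + 21 + ? = 294, so (2,1) = 98.
Column 1: 105 + 98 + 56 + ? = 294, so (3,1) = 35.
Column 4 must total 294; the given cells sum to 210, so (3,4) = 84.

105 28 91 70 / 98 63 112 21 / 35 126 49 84 / 56 77 42 119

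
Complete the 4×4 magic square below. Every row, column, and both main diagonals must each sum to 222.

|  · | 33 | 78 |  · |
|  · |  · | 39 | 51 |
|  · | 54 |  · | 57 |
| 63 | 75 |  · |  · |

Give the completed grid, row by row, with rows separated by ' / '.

From column 2, 222 − (33 + 54 + 75) gives (2,2) = 60.
The remaining cell in anti-diagonal is (1,4) = 222 − 156 = 66.
Row 1: 33 + 78 + 66 + ? = 222, so (1,1) = 45.
Row 2: 60 + 39 + 51 + ? = 222, so (2,1) = 72.
Column 1 needs 222; the known cells sum to 180, so (3,1) = 42.
Column 4 must total 222; the given cells sum to 174, so (4,4) = 48.
From main diagonal, 222 − (45 + 60 + 48) gives (3,3) = 69.
Row 4 must total 222; the given cells sum to 186, so (4,3) = 36.

45 33 78 66 / 72 60 39 51 / 42 54 69 57 / 63 75 36 48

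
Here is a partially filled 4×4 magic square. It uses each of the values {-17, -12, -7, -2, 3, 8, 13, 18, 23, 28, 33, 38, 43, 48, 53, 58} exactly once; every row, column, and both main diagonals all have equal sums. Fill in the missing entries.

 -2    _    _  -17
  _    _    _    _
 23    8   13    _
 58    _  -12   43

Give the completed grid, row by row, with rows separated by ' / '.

-2 53 48 -17 / 3 28 33 18 / 23 8 13 38 / 58 -7 -12 43

The 16 entries sum to 328, so each line sums to 328/4 = 82.
Using row 3: 23 + 8 + 13 + ? → (3,4) = 82 − 44 = 38.
From row 4, 82 − (58 + (-12) + 43) gives (4,2) = -7.
Column 1 must total 82; the given cells sum to 79, so (2,1) = 3.
Using column 4: -17 + 38 + 43 + ? → (2,4) = 82 − 64 = 18.
Main diagonal needs 82; the known cells sum to 54, so (2,2) = 28.
The remaining cell in anti-diagonal is (2,3) = 82 − 49 = 33.
Column 2 needs 82; the known cells sum to 29, so (1,2) = 53.
From column 3, 82 − (33 + 13 + (-12)) gives (1,3) = 48.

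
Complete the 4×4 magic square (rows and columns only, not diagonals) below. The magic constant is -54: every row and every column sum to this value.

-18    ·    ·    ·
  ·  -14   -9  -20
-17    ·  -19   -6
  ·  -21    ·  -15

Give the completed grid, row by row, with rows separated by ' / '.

From row 2, -54 − (-14 + (-9) + (-20)) gives (2,1) = -11.
The remaining cell in row 3 is (3,2) = -54 − (-42) = -12.
Column 1: -18 + (-11) + (-17) + ? = -54, so (4,1) = -8.
Using column 2: -14 + (-12) + (-21) + ? → (1,2) = -54 − (-47) = -7.
Column 4 must total -54; the given cells sum to -41, so (1,4) = -13.
Row 1 must total -54; the given cells sum to -38, so (1,3) = -16.
Row 4: -8 + (-21) + (-15) + ? = -54, so (4,3) = -10.

-18 -7 -16 -13 / -11 -14 -9 -20 / -17 -12 -19 -6 / -8 -21 -10 -15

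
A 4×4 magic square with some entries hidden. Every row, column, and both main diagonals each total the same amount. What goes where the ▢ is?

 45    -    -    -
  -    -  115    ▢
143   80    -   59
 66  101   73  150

Row 4 is complete and sums to 390; that is the magic constant.
Row 3 must total 390; the given cells sum to 282, so (3,3) = 108.
Column 1: 45 + 143 + 66 + ? = 390, so (2,1) = 136.
From column 3, 390 − (115 + 108 + 73) gives (1,3) = 94.
From main diagonal, 390 − (45 + 108 + 150) gives (2,2) = 87.
From anti-diagonal, 390 − (115 + 80 + 66) gives (1,4) = 129.
Using row 1: 45 + 94 + 129 + ? → (1,2) = 390 − 268 = 122.
Row 2 must total 390; the given cells sum to 338, so (2,4) = 52.

52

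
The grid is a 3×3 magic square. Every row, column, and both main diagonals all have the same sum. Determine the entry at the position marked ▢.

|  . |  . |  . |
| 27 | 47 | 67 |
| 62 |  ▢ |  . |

Row 2 is complete and sums to 141; that is the magic constant.
Column 1 needs 141; the known cells sum to 89, so (1,1) = 52.
From main diagonal, 141 − (52 + 47) gives (3,3) = 42.
Anti-diagonal must total 141; the given cells sum to 109, so (1,3) = 32.
Row 1 must total 141; the given cells sum to 84, so (1,2) = 57.
Row 3 must total 141; the given cells sum to 104, so (3,2) = 37.

37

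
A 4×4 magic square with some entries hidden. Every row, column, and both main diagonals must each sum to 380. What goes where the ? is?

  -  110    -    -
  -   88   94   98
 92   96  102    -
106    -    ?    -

80

The remaining cell in row 2 is (2,1) = 380 − 280 = 100.
From row 3, 380 − (92 + 96 + 102) gives (3,4) = 90.
Column 1: 100 + 92 + 106 + ? = 380, so (1,1) = 82.
The remaining cell in column 2 is (4,2) = 380 − 294 = 86.
Main diagonal needs 380; the known cells sum to 272, so (4,4) = 108.
Anti-diagonal: 94 + 96 + 106 + ? = 380, so (1,4) = 84.
Using row 1: 82 + 110 + 84 + ? → (1,3) = 380 − 276 = 104.
From row 4, 380 − (106 + 86 + 108) gives (4,3) = 80.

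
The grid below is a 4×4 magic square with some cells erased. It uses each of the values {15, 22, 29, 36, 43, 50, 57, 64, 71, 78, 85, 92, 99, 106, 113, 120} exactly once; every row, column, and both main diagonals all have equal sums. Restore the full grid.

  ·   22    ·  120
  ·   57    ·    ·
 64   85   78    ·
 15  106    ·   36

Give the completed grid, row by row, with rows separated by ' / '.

The 16 entries sum to 1080, so each line sums to 1080/4 = 270.
Row 3 needs 270; the known cells sum to 227, so (3,4) = 43.
Row 4: 15 + 106 + 36 + ? = 270, so (4,3) = 113.
From column 4, 270 − (120 + 43 + 36) gives (2,4) = 71.
Main diagonal needs 270; the known cells sum to 171, so (1,1) = 99.
Anti-diagonal needs 270; the known cells sum to 220, so (2,3) = 50.
Row 1 needs 270; the known cells sum to 241, so (1,3) = 29.
Row 2 needs 270; the known cells sum to 178, so (2,1) = 92.

99 22 29 120 / 92 57 50 71 / 64 85 78 43 / 15 106 113 36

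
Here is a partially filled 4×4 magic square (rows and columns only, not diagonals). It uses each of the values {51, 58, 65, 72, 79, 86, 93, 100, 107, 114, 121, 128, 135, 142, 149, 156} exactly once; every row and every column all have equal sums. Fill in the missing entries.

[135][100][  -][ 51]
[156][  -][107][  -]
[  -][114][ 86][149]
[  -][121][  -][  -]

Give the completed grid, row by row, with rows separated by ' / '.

135 100 128 51 / 156 79 107 72 / 65 114 86 149 / 58 121 93 142

The 16 entries sum to 1656, so each line sums to 1656/4 = 414.
Using row 1: 135 + 100 + 51 + ? → (1,3) = 414 − 286 = 128.
From row 3, 414 − (114 + 86 + 149) gives (3,1) = 65.
Column 1: 135 + 156 + 65 + ? = 414, so (4,1) = 58.
Using column 2: 100 + 114 + 121 + ? → (2,2) = 414 − 335 = 79.
Column 3 needs 414; the known cells sum to 321, so (4,3) = 93.
Row 2: 156 + 79 + 107 + ? = 414, so (2,4) = 72.
From row 4, 414 − (58 + 121 + 93) gives (4,4) = 142.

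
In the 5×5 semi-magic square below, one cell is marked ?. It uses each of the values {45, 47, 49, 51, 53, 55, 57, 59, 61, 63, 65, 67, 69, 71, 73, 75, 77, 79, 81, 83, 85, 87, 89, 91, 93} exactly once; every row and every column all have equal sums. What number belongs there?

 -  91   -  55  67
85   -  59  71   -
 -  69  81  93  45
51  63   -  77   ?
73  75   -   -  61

The 25 entries sum to 1725, so each line sums to 1725/5 = 345.
The remaining cell in row 3 is (3,1) = 345 − 288 = 57.
Column 1: 85 + 57 + 51 + 73 + ? = 345, so (1,1) = 79.
From column 2, 345 − (91 + 69 + 63 + 75) gives (2,2) = 47.
Using column 4: 55 + 71 + 93 + 77 + ? → (5,4) = 345 − 296 = 49.
Row 1 must total 345; the given cells sum to 292, so (1,3) = 53.
Row 2 needs 345; the known cells sum to 262, so (2,5) = 83.
From row 5, 345 − (73 + 75 + 49 + 61) gives (5,3) = 87.
Column 3 must total 345; the given cells sum to 280, so (4,3) = 65.
Column 5: 67 + 83 + 45 + 61 + ? = 345, so (4,5) = 89.

89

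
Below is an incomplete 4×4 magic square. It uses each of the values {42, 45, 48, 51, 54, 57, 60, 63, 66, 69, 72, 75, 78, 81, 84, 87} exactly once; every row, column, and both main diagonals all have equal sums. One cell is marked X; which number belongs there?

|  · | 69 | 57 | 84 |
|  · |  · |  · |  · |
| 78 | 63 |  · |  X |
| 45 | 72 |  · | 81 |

42

The 16 entries sum to 1032, so each line sums to 1032/4 = 258.
Using row 1: 69 + 57 + 84 + ? → (1,1) = 258 − 210 = 48.
From row 4, 258 − (45 + 72 + 81) gives (4,3) = 60.
Column 1 needs 258; the known cells sum to 171, so (2,1) = 87.
Column 2 needs 258; the known cells sum to 204, so (2,2) = 54.
From main diagonal, 258 − (48 + 54 + 81) gives (3,3) = 75.
From anti-diagonal, 258 − (84 + 63 + 45) gives (2,3) = 66.
Row 2: 87 + 54 + 66 + ? = 258, so (2,4) = 51.
Using row 3: 78 + 63 + 75 + ? → (3,4) = 258 − 216 = 42.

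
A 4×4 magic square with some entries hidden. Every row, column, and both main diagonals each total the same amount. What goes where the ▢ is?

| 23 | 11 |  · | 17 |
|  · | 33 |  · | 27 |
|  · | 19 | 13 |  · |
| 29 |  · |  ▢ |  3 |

31

Main diagonal is complete and sums to 72; that is the magic constant.
Row 1 must total 72; the given cells sum to 51, so (1,3) = 21.
Column 2 must total 72; the given cells sum to 63, so (4,2) = 9.
Column 4 needs 72; the known cells sum to 47, so (3,4) = 25.
Anti-diagonal must total 72; the given cells sum to 65, so (2,3) = 7.
Row 2 must total 72; the given cells sum to 67, so (2,1) = 5.
From row 3, 72 − (19 + 13 + 25) gives (3,1) = 15.
From row 4, 72 − (29 + 9 + 3) gives (4,3) = 31.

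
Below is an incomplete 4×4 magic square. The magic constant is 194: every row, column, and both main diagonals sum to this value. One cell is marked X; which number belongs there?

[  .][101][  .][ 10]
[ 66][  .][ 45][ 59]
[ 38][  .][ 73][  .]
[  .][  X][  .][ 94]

17

Row 2 must total 194; the given cells sum to 170, so (2,2) = 24.
Using column 4: 10 + 59 + 94 + ? → (3,4) = 194 − 163 = 31.
The remaining cell in main diagonal is (1,1) = 194 − 191 = 3.
The remaining cell in row 1 is (1,3) = 194 − 114 = 80.
Row 3: 38 + 73 + 31 + ? = 194, so (3,2) = 52.
The remaining cell in column 1 is (4,1) = 194 − 107 = 87.
Column 2 must total 194; the given cells sum to 177, so (4,2) = 17.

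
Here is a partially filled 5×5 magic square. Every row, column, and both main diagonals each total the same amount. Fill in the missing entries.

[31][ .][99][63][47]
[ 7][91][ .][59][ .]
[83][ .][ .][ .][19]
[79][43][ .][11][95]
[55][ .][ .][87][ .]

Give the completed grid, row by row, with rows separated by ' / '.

31 15 99 63 47 / 7 91 75 59 23 / 83 67 51 35 19 / 79 43 27 11 95 / 55 39 3 87 71

Column 1 is already complete: 31 + 7 + 83 + 79 + 55 = 255, so that is the magic constant.
Row 1 must total 255; the given cells sum to 240, so (1,2) = 15.
Row 4 needs 255; the known cells sum to 228, so (4,3) = 27.
Column 4: 63 + 59 + 11 + 87 + ? = 255, so (3,4) = 35.
From anti-diagonal, 255 − (47 + 59 + 43 + 55) gives (3,3) = 51.
Using row 3: 83 + 51 + 35 + 19 + ? → (3,2) = 255 − 188 = 67.
The remaining cell in column 2 is (5,2) = 255 − 216 = 39.
Main diagonal needs 255; the known cells sum to 184, so (5,5) = 71.
Row 5 needs 255; the known cells sum to 252, so (5,3) = 3.
Column 3: 99 + 51 + 27 + 3 + ? = 255, so (2,3) = 75.
Using column 5: 47 + 19 + 95 + 71 + ? → (2,5) = 255 − 232 = 23.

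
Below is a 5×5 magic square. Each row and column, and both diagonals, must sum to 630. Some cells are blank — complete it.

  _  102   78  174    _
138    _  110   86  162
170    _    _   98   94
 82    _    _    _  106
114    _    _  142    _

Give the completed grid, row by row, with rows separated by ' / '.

126 102 78 174 150 / 138 134 110 86 162 / 170 146 122 98 94 / 82 158 154 130 106 / 114 90 166 142 118

Row 2: 138 + 110 + 86 + 162 + ? = 630, so (2,2) = 134.
From column 1, 630 − (138 + 170 + 82 + 114) gives (1,1) = 126.
Column 4 must total 630; the given cells sum to 500, so (4,4) = 130.
The remaining cell in row 1 is (1,5) = 630 − 480 = 150.
Column 5 must total 630; the given cells sum to 512, so (5,5) = 118.
Using main diagonal: 126 + 134 + 130 + 118 + ? → (3,3) = 630 − 508 = 122.
Using anti-diagonal: 150 + 86 + 122 + 114 + ? → (4,2) = 630 − 472 = 158.
Row 3 must total 630; the given cells sum to 484, so (3,2) = 146.
From row 4, 630 − (82 + 158 + 130 + 106) gives (4,3) = 154.
Column 2 needs 630; the known cells sum to 540, so (5,2) = 90.
The remaining cell in column 3 is (5,3) = 630 − 464 = 166.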